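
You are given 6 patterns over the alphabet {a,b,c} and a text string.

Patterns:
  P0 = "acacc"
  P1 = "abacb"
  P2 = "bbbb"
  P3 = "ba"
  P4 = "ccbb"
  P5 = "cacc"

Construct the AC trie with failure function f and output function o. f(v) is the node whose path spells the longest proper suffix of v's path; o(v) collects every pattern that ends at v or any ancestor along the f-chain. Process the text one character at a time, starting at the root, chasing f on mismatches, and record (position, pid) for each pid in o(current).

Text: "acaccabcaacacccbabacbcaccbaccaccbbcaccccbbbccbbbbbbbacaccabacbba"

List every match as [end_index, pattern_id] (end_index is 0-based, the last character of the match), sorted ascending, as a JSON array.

Construct AC machine:
Trie nodes:
  n0 'ε': a→1 b→10 c→15
  n1 'a': b→6 c→2
  n2 'ac': a→3
  n3 'aca': c→4
  n4 'acac': c→5
  n5 'acacc': ·  ←P0
  n6 'ab': a→7
  n7 'aba': c→8
  n8 'abac': b→9
  n9 'abacb': ·  ←P1
  n10 'b': a→14 b→11
  n11 'bb': b→12
  n12 'bbb': b→13
  n13 'bbbb': ·  ←P2
  n14 'ba': ·  ←P3
  n15 'c': a→19 c→16
  n16 'cc': b→17
  n17 'ccb': b→18
  n18 'ccbb': ·  ←P4
  n19 'ca': c→20
  n20 'cac': c→21
  n21 'cacc': ·  ←P5

Failure links (BFS by depth):
  fail(1) 'a': from fail(0)=0 chase 'a': 0 ⇒ 0;  out=∅∪out(0)=∅
  fail(10) 'b': from fail(0)=0 chase 'b': 0 ⇒ 0;  out=∅∪out(0)=∅
  fail(15) 'c': from fail(0)=0 chase 'c': 0 ⇒ 0;  out=∅∪out(0)=∅
  fail(2) 'ac': from fail(1)=0 chase 'c': 0 ⇒ 15;  out=∅∪out(15)=∅
  fail(6) 'ab': from fail(1)=0 chase 'b': 0 ⇒ 10;  out=∅∪out(10)=∅
  fail(11) 'bb': from fail(10)=0 chase 'b': 0 ⇒ 10;  out=∅∪out(10)=∅
  fail(14) 'ba': from fail(10)=0 chase 'a': 0 ⇒ 1;  out={3}∪out(1)={3}
  fail(16) 'cc': from fail(15)=0 chase 'c': 0 ⇒ 15;  out=∅∪out(15)=∅
  fail(19) 'ca': from fail(15)=0 chase 'a': 0 ⇒ 1;  out=∅∪out(1)=∅
  fail(3) 'aca': from fail(2)=15 chase 'a': 15 ⇒ 19;  out=∅∪out(19)=∅
  fail(7) 'aba': from fail(6)=10 chase 'a': 10 ⇒ 14;  out=∅∪out(14)={3}
  fail(12) 'bbb': from fail(11)=10 chase 'b': 10 ⇒ 11;  out=∅∪out(11)=∅
  fail(17) 'ccb': from fail(16)=15 chase 'b': 15→0 ⇒ 10;  out=∅∪out(10)=∅
  fail(20) 'cac': from fail(19)=1 chase 'c': 1 ⇒ 2;  out=∅∪out(2)=∅
  fail(4) 'acac': from fail(3)=19 chase 'c': 19 ⇒ 20;  out=∅∪out(20)=∅
  fail(8) 'abac': from fail(7)=14 chase 'c': 14→1 ⇒ 2;  out=∅∪out(2)=∅
  fail(13) 'bbbb': from fail(12)=11 chase 'b': 11 ⇒ 12;  out={2}∪out(12)={2}
  fail(18) 'ccbb': from fail(17)=10 chase 'b': 10 ⇒ 11;  out={4}∪out(11)={4}
  fail(21) 'cacc': from fail(20)=2 chase 'c': 2→15 ⇒ 16;  out={5}∪out(16)={5}
  fail(5) 'acacc': from fail(4)=20 chase 'c': 20 ⇒ 21;  out={0}∪out(21)={0,5}
  fail(9) 'abacb': from fail(8)=2 chase 'b': 2→15→0 ⇒ 10;  out={1}∪out(10)={1}

Scan:
pos 0 'a': at 1
pos 1 'c': at 2
pos 2 'a': at 3
pos 3 'c': at 4
pos 4 'c': at 5  ** P0@[0:4],P5@[1:4]
pos 5 'a': at 19 (via fail)
pos 6 'b': at 6 (via fail)
pos 7 'c': at 15 (via fail)
pos 8 'a': at 19
pos 9 'a': at 1 (via fail)
pos 10 'c': at 2
pos 11 'a': at 3
pos 12 'c': at 4
pos 13 'c': at 5  ** P0@[9:13],P5@[10:13]
pos 14 'c': at 16 (via fail)
pos 15 'b': at 17
pos 16 'a': at 14 (via fail)  ** P3@[15:16]
pos 17 'b': at 6 (via fail)
pos 18 'a': at 7  ** P3@[17:18]
pos 19 'c': at 8
pos 20 'b': at 9  ** P1@[16:20]
pos 21 'c': at 15 (via fail)
pos 22 'a': at 19
pos 23 'c': at 20
pos 24 'c': at 21  ** P5@[21:24]
pos 25 'b': at 17 (via fail)
pos 26 'a': at 14 (via fail)  ** P3@[25:26]
pos 27 'c': at 2 (via fail)
pos 28 'c': at 16 (via fail)
pos 29 'a': at 19 (via fail)
pos 30 'c': at 20
pos 31 'c': at 21  ** P5@[28:31]
pos 32 'b': at 17 (via fail)
pos 33 'b': at 18  ** P4@[30:33]
pos 34 'c': at 15 (via fail)
pos 35 'a': at 19
pos 36 'c': at 20
pos 37 'c': at 21  ** P5@[34:37]
pos 38 'c': at 16 (via fail)
pos 39 'c': at 16 (via fail)
pos 40 'b': at 17
pos 41 'b': at 18  ** P4@[38:41]
pos 42 'b': at 12 (via fail)
pos 43 'c': at 15 (via fail)
pos 44 'c': at 16
pos 45 'b': at 17
pos 46 'b': at 18  ** P4@[43:46]
pos 47 'b': at 12 (via fail)
pos 48 'b': at 13  ** P2@[45:48]
pos 49 'b': at 13 (via fail)  ** P2@[46:49]
pos 50 'b': at 13 (via fail)  ** P2@[47:50]
pos 51 'b': at 13 (via fail)  ** P2@[48:51]
pos 52 'a': at 14 (via fail)  ** P3@[51:52]
pos 53 'c': at 2 (via fail)
pos 54 'a': at 3
pos 55 'c': at 4
pos 56 'c': at 5  ** P0@[52:56],P5@[53:56]
pos 57 'a': at 19 (via fail)
pos 58 'b': at 6 (via fail)
pos 59 'a': at 7  ** P3@[58:59]
pos 60 'c': at 8
pos 61 'b': at 9  ** P1@[57:61]
pos 62 'b': at 11 (via fail)
pos 63 'a': at 14 (via fail)  ** P3@[62:63]

All matches (sorted): [[4,0],[4,5],[13,0],[13,5],[16,3],[18,3],[20,1],[24,5],[26,3],[31,5],[33,4],[37,5],[41,4],[46,4],[48,2],[49,2],[50,2],[51,2],[52,3],[56,0],[56,5],[59,3],[61,1],[63,3]]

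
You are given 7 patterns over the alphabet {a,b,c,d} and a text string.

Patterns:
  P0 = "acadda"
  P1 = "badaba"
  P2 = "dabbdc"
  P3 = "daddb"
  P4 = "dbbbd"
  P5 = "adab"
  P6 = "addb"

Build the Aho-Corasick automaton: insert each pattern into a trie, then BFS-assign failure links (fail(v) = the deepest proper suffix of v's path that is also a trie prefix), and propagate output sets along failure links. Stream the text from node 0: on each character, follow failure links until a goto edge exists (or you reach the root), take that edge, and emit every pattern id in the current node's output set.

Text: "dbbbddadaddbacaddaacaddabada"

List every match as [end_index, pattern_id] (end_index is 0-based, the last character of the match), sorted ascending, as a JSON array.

Build:
Trie nodes:
  0='ε' goto a→1 b→7 d→13
  1='a' goto c→2 d→26
  2='ac' goto a→3
  3='aca' goto d→4
  4='acad' goto d→5
  5='acadd' goto a→6
  6='acadda' goto ·  [P0 ends]
  7='b' goto a→8
  8='ba' goto d→9
  9='bad' goto a→10
  10='bada' goto b→11
  11='badab' goto a→12
  12='badaba' goto ·  [P1 ends]
  13='d' goto a→14 b→22
  14='da' goto b→15 d→19
  15='dab' goto b→16
  16='dabb' goto d→17
  17='dabbd' goto c→18
  18='dabbdc' goto ·  [P2 ends]
  19='dad' goto d→20
  20='dadd' goto b→21
  21='daddb' goto ·  [P3 ends]
  22='db' goto b→23
  23='dbb' goto b→24
  24='dbbb' goto d→25
  25='dbbbd' goto ·  [P4 ends]
  26='ad' goto a→27 d→29
  27='ada' goto b→28
  28='adab' goto ·  [P5 ends]
  29='add' goto b→30
  30='addb' goto ·  [P6 ends]

Failure links (BFS by depth):
  fail(1) 'a': from fail(0)=0 chase 'a': 0 ⇒ 0;  out=∅∪out(0)=∅
  fail(7) 'b': from fail(0)=0 chase 'b': 0 ⇒ 0;  out=∅∪out(0)=∅
  fail(13) 'd': from fail(0)=0 chase 'd': 0 ⇒ 0;  out=∅∪out(0)=∅
  fail(2) 'ac': from fail(1)=0 chase 'c': 0 ⇒ 0;  out=∅∪out(0)=∅
  fail(8) 'ba': from fail(7)=0 chase 'a': 0 ⇒ 1;  out=∅∪out(1)=∅
  fail(14) 'da': from fail(13)=0 chase 'a': 0 ⇒ 1;  out=∅∪out(1)=∅
  fail(22) 'db': from fail(13)=0 chase 'b': 0 ⇒ 7;  out=∅∪out(7)=∅
  fail(26) 'ad': from fail(1)=0 chase 'd': 0 ⇒ 13;  out=∅∪out(13)=∅
  fail(3) 'aca': from fail(2)=0 chase 'a': 0 ⇒ 1;  out=∅∪out(1)=∅
  fail(9) 'bad': from fail(8)=1 chase 'd': 1 ⇒ 26;  out=∅∪out(26)=∅
  fail(15) 'dab': from fail(14)=1 chase 'b': 1→0 ⇒ 7;  out=∅∪out(7)=∅
  fail(19) 'dad': from fail(14)=1 chase 'd': 1 ⇒ 26;  out=∅∪out(26)=∅
  fail(23) 'dbb': from fail(22)=7 chase 'b': 7→0 ⇒ 7;  out=∅∪out(7)=∅
  fail(27) 'ada': from fail(26)=13 chase 'a': 13 ⇒ 14;  out=∅∪out(14)=∅
  fail(29) 'add': from fail(26)=13 chase 'd': 13→0 ⇒ 13;  out=∅∪out(13)=∅
  fail(4) 'acad': from fail(3)=1 chase 'd': 1 ⇒ 26;  out=∅∪out(26)=∅
  fail(10) 'bada': from fail(9)=26 chase 'a': 26 ⇒ 27;  out=∅∪out(27)=∅
  fail(16) 'dabb': from fail(15)=7 chase 'b': 7→0 ⇒ 7;  out=∅∪out(7)=∅
  fail(20) 'dadd': from fail(19)=26 chase 'd': 26 ⇒ 29;  out=∅∪out(29)=∅
  fail(24) 'dbbb': from fail(23)=7 chase 'b': 7→0 ⇒ 7;  out=∅∪out(7)=∅
  fail(28) 'adab': from fail(27)=14 chase 'b': 14 ⇒ 15;  out={5}∪out(15)={5}
  fail(30) 'addb': from fail(29)=13 chase 'b': 13 ⇒ 22;  out={6}∪out(22)={6}
  fail(5) 'acadd': from fail(4)=26 chase 'd': 26 ⇒ 29;  out=∅∪out(29)=∅
  fail(11) 'badab': from fail(10)=27 chase 'b': 27 ⇒ 28;  out=∅∪out(28)={5}
  fail(17) 'dabbd': from fail(16)=7 chase 'd': 7→0 ⇒ 13;  out=∅∪out(13)=∅
  fail(21) 'daddb': from fail(20)=29 chase 'b': 29 ⇒ 30;  out={3}∪out(30)={3,6}
  fail(25) 'dbbbd': from fail(24)=7 chase 'd': 7→0 ⇒ 13;  out={4}∪out(13)={4}
  fail(6) 'acadda': from fail(5)=29 chase 'a': 29→13 ⇒ 14;  out={0}∪out(14)={0}
  fail(12) 'badaba': from fail(11)=28 chase 'a': 28→15→7 ⇒ 8;  out={1}∪out(8)={1}
  fail(18) 'dabbdc': from fail(17)=13 chase 'c': 13→0 ⇒ 0;  out={2}∪out(0)={2}

Text stream:
i=0 'd': node 0→13
i=1 'b': node 13→22
i=2 'b': node 22→23
i=3 'b': node 23→24
i=4 'd': node 24→25  ** P4@[0:4]
i=5 'd': node 25→13 ·f
i=6 'a': node 13→14
i=7 'd': node 14→19
i=8 'a': node 19→27 ·f
i=9 'd': node 27→19 ·f
i=10 'd': node 19→20
i=11 'b': node 20→21  ** P3@[7:11],P6@[8:11]
i=12 'a': node 21→8 ·f
i=13 'c': node 8→2 ·f
i=14 'a': node 2→3
i=15 'd': node 3→4
i=16 'd': node 4→5
i=17 'a': node 5→6  ** P0@[12:17]
i=18 'a': node 6→1 ·f
i=19 'c': node 1→2
i=20 'a': node 2→3
i=21 'd': node 3→4
i=22 'd': node 4→5
i=23 'a': node 5→6  ** P0@[18:23]
i=24 'b': node 6→15 ·f
i=25 'a': node 15→8 ·f
i=26 'd': node 8→9
i=27 'a': node 9→10

Matches: [[4,4],[11,3],[11,6],[17,0],[23,0]]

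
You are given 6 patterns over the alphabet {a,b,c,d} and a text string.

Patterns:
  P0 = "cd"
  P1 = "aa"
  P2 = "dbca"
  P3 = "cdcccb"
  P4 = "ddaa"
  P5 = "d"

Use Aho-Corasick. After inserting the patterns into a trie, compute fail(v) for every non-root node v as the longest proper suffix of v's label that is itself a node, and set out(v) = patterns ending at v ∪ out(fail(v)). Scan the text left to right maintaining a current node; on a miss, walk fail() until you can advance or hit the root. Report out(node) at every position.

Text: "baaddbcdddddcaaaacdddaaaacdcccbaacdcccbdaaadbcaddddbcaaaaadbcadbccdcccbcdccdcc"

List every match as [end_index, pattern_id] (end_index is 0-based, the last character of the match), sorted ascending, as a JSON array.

Build:
Trie nodes:
  n0 'ε': a→3 c→1 d→5
  n1 'c': d→2
  n2 'cd': c→9  [P0 ends]
  n3 'a': a→4
  n4 'aa': ·  [P1 ends]
  n5 'd': b→6 d→13  [P5 ends]
  n6 'db': c→7
  n7 'dbc': a→8
  n8 'dbca': ·  [P2 ends]
  n9 'cdc': c→10
  n10 'cdcc': c→11
  n11 'cdccc': b→12
  n12 'cdcccb': ·  [P3 ends]
  n13 'dd': a→14
  n14 'dda': a→15
  n15 'ddaa': ·  [P4 ends]

BFS fail/out derivation:
  n1('c'): parent n0 fail=0; on 'c' 0 → fail=0;  out ∅∪∅=∅
  n3('a'): parent n0 fail=0; on 'a' 0 → fail=0;  out ∅∪∅=∅
  n5('d'): parent n0 fail=0; on 'd' 0 → fail=0;  out {5}∪∅={5}
  n2('cd'): parent n1 fail=0; on 'd' 0 → fail=5;  out {0}∪{5}={0,5}
  n4('aa'): parent n3 fail=0; on 'a' 0 → fail=3;  out {1}∪∅={1}
  n6('db'): parent n5 fail=0; on 'b' 0 → fail=0;  out ∅∪∅=∅
  n13('dd'): parent n5 fail=0; on 'd' 0 → fail=5;  out ∅∪{5}={5}
  n7('dbc'): parent n6 fail=0; on 'c' 0 → fail=1;  out ∅∪∅=∅
  n9('cdc'): parent n2 fail=5; on 'c' 5→0 → fail=1;  out ∅∪∅=∅
  n14('dda'): parent n13 fail=5; on 'a' 5→0 → fail=3;  out ∅∪∅=∅
  n8('dbca'): parent n7 fail=1; on 'a' 1→0 → fail=3;  out {2}∪∅={2}
  n10('cdcc'): parent n9 fail=1; on 'c' 1→0 → fail=1;  out ∅∪∅=∅
  n15('ddaa'): parent n14 fail=3; on 'a' 3 → fail=4;  out {4}∪{1}={1,4}
  n11('cdccc'): parent n10 fail=1; on 'c' 1→0 → fail=1;  out ∅∪∅=∅
  n12('cdcccb'): parent n11 fail=1; on 'b' 1→0 → fail=0;  out {3}∪∅={3}

Run:
i=0 'b': node 0→0
i=1 'a': node 0→3
i=2 'a': node 3→4  emit P1@[1:2]
i=3 'd': node 4→5 (via fail)  emit P5@[3:3]
i=4 'd': node 5→13  emit P5@[4:4]
i=5 'b': node 13→6 (via fail)
i=6 'c': node 6→7
i=7 'd': node 7→2 (via fail)  emit P0@[6:7],P5@[7:7]
i=8 'd': node 2→13 (via fail)  emit P5@[8:8]
i=9 'd': node 13→13 (via fail)  emit P5@[9:9]
i=10 'd': node 13→13 (via fail)  emit P5@[10:10]
i=11 'd': node 13→13 (via fail)  emit P5@[11:11]
i=12 'c': node 13→1 (via fail)
i=13 'a': node 1→3 (via fail)
i=14 'a': node 3→4  emit P1@[13:14]
i=15 'a': node 4→4 (via fail)  emit P1@[14:15]
i=16 'a': node 4→4 (via fail)  emit P1@[15:16]
i=17 'c': node 4→1 (via fail)
i=18 'd': node 1→2  emit P0@[17:18],P5@[18:18]
i=19 'd': node 2→13 (via fail)  emit P5@[19:19]
i=20 'd': node 13→13 (via fail)  emit P5@[20:20]
i=21 'a': node 13→14
i=22 'a': node 14→15  emit P1@[21:22],P4@[19:22]
i=23 'a': node 15→4 (via fail)  emit P1@[22:23]
i=24 'a': node 4→4 (via fail)  emit P1@[23:24]
i=25 'c': node 4→1 (via fail)
i=26 'd': node 1→2  emit P0@[25:26],P5@[26:26]
i=27 'c': node 2→9
i=28 'c': node 9→10
i=29 'c': node 10→11
i=30 'b': node 11→12  emit P3@[25:30]
i=31 'a': node 12→3 (via fail)
i=32 'a': node 3→4  emit P1@[31:32]
i=33 'c': node 4→1 (via fail)
i=34 'd': node 1→2  emit P0@[33:34],P5@[34:34]
i=35 'c': node 2→9
i=36 'c': node 9→10
i=37 'c': node 10→11
i=38 'b': node 11→12  emit P3@[33:38]
i=39 'd': node 12→5 (via fail)  emit P5@[39:39]
i=40 'a': node 5→3 (via fail)
i=41 'a': node 3→4  emit P1@[40:41]
i=42 'a': node 4→4 (via fail)  emit P1@[41:42]
i=43 'd': node 4→5 (via fail)  emit P5@[43:43]
i=44 'b': node 5→6
i=45 'c': node 6→7
i=46 'a': node 7→8  emit P2@[43:46]
i=47 'd': node 8→5 (via fail)  emit P5@[47:47]
i=48 'd': node 5→13  emit P5@[48:48]
i=49 'd': node 13→13 (via fail)  emit P5@[49:49]
i=50 'd': node 13→13 (via fail)  emit P5@[50:50]
i=51 'b': node 13→6 (via fail)
i=52 'c': node 6→7
i=53 'a': node 7→8  emit P2@[50:53]
i=54 'a': node 8→4 (via fail)  emit P1@[53:54]
i=55 'a': node 4→4 (via fail)  emit P1@[54:55]
i=56 'a': node 4→4 (via fail)  emit P1@[55:56]
i=57 'a': node 4→4 (via fail)  emit P1@[56:57]
i=58 'd': node 4→5 (via fail)  emit P5@[58:58]
i=59 'b': node 5→6
i=60 'c': node 6→7
i=61 'a': node 7→8  emit P2@[58:61]
i=62 'd': node 8→5 (via fail)  emit P5@[62:62]
i=63 'b': node 5→6
i=64 'c': node 6→7
i=65 'c': node 7→1 (via fail)
i=66 'd': node 1→2  emit P0@[65:66],P5@[66:66]
i=67 'c': node 2→9
i=68 'c': node 9→10
i=69 'c': node 10→11
i=70 'b': node 11→12  emit P3@[65:70]
i=71 'c': node 12→1 (via fail)
i=72 'd': node 1→2  emit P0@[71:72],P5@[72:72]
i=73 'c': node 2→9
i=74 'c': node 9→10
i=75 'd': node 10→2 (via fail)  emit P0@[74:75],P5@[75:75]
i=76 'c': node 2→9
i=77 'c': node 9→10

Result: [[2,1],[3,5],[4,5],[7,0],[7,5],[8,5],[9,5],[10,5],[11,5],[14,1],[15,1],[16,1],[18,0],[18,5],[19,5],[20,5],[22,1],[22,4],[23,1],[24,1],[26,0],[26,5],[30,3],[32,1],[34,0],[34,5],[38,3],[39,5],[41,1],[42,1],[43,5],[46,2],[47,5],[48,5],[49,5],[50,5],[53,2],[54,1],[55,1],[56,1],[57,1],[58,5],[61,2],[62,5],[66,0],[66,5],[70,3],[72,0],[72,5],[75,0],[75,5]]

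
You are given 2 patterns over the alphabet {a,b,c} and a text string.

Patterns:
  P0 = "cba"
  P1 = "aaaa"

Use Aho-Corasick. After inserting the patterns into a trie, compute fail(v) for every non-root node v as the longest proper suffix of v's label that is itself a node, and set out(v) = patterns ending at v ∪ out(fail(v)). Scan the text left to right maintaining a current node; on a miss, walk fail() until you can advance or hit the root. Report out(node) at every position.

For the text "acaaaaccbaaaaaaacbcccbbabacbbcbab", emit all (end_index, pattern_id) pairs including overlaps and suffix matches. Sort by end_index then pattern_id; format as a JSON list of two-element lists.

Construct AC machine:
Trie nodes:
  0='ε' goto a→4 c→1
  1='c' goto b→2
  2='cb' goto a→3
  3='cba' goto ·  [P0 ends]
  4='a' goto a→5
  5='aa' goto a→6
  6='aaa' goto a→7
  7='aaaa' goto ·  [P1 ends]

Failure links (BFS by depth):
  n1('c'): parent n0 fail=0; on 'c' 0 → fail=0;  out ∅∪∅=∅
  n4('a'): parent n0 fail=0; on 'a' 0 → fail=0;  out ∅∪∅=∅
  n2('cb'): parent n1 fail=0; on 'b' 0 → fail=0;  out ∅∪∅=∅
  n5('aa'): parent n4 fail=0; on 'a' 0 → fail=4;  out ∅∪∅=∅
  n3('cba'): parent n2 fail=0; on 'a' 0 → fail=4;  out {0}∪∅={0}
  n6('aaa'): parent n5 fail=4; on 'a' 4 → fail=5;  out ∅∪∅=∅
  n7('aaaa'): parent n6 fail=5; on 'a' 5 → fail=6;  out {1}∪∅={1}

Scan:
[0] read 'a'  n0⇒n4
[1] read 'c'  n4⇒n1 (fail-walked)
[2] read 'a'  n1⇒n4 (fail-walked)
[3] read 'a'  n4⇒n5
[4] read 'a'  n5⇒n6
[5] read 'a'  n6⇒n7  ** P1@[2:5]
[6] read 'c'  n7⇒n1 (fail-walked)
[7] read 'c'  n1⇒n1 (fail-walked)
[8] read 'b'  n1⇒n2
[9] read 'a'  n2⇒n3  ** P0@[7:9]
[10] read 'a'  n3⇒n5 (fail-walked)
[11] read 'a'  n5⇒n6
[12] read 'a'  n6⇒n7  ** P1@[9:12]
[13] read 'a'  n7⇒n7 (fail-walked)  ** P1@[10:13]
[14] read 'a'  n7⇒n7 (fail-walked)  ** P1@[11:14]
[15] read 'a'  n7⇒n7 (fail-walked)  ** P1@[12:15]
[16] read 'c'  n7⇒n1 (fail-walked)
[17] read 'b'  n1⇒n2
[18] read 'c'  n2⇒n1 (fail-walked)
[19] read 'c'  n1⇒n1 (fail-walked)
[20] read 'c'  n1⇒n1 (fail-walked)
[21] read 'b'  n1⇒n2
[22] read 'b'  n2⇒n0 (fail-walked)
[23] read 'a'  n0⇒n4
[24] read 'b'  n4⇒n0 (fail-walked)
[25] read 'a'  n0⇒n4
[26] read 'c'  n4⇒n1 (fail-walked)
[27] read 'b'  n1⇒n2
[28] read 'b'  n2⇒n0 (fail-walked)
[29] read 'c'  n0⇒n1
[30] read 'b'  n1⇒n2
[31] read 'a'  n2⇒n3  ** P0@[29:31]
[32] read 'b'  n3⇒n0 (fail-walked)

Matches: [[5,1],[9,0],[12,1],[13,1],[14,1],[15,1],[31,0]]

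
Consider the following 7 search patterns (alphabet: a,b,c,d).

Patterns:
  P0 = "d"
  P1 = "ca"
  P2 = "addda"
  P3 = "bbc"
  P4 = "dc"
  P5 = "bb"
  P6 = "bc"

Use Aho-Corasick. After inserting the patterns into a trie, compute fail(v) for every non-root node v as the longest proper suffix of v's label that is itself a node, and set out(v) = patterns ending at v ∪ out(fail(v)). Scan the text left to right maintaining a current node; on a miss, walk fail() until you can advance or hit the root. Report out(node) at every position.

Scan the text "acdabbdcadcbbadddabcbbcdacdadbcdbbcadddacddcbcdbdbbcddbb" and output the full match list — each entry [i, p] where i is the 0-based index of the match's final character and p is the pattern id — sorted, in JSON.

Build automaton:
Trie nodes:
  n0 'ε': a→4 b→9 c→2 d→1
  n1 'd': c→12  ←P0
  n2 'c': a→3
  n3 'ca': ·  ←P1
  n4 'a': d→5
  n5 'ad': d→6
  n6 'add': d→7
  n7 'addd': a→8
  n8 'addda': ·  ←P2
  n9 'b': b→10 c→13
  n10 'bb': c→11  ←P5
  n11 'bbc': ·  ←P3
  n12 'dc': ·  ←P4
  n13 'bc': ·  ←P6

Failure links (BFS by depth):
  n1('d'): parent n0 fail=0; on 'd' 0 → fail=0;  out {0}∪∅={0}
  n2('c'): parent n0 fail=0; on 'c' 0 → fail=0;  out ∅∪∅=∅
  n4('a'): parent n0 fail=0; on 'a' 0 → fail=0;  out ∅∪∅=∅
  n9('b'): parent n0 fail=0; on 'b' 0 → fail=0;  out ∅∪∅=∅
  n3('ca'): parent n2 fail=0; on 'a' 0 → fail=4;  out {1}∪∅={1}
  n5('ad'): parent n4 fail=0; on 'd' 0 → fail=1;  out ∅∪{0}={0}
  n10('bb'): parent n9 fail=0; on 'b' 0 → fail=9;  out {5}∪∅={5}
  n12('dc'): parent n1 fail=0; on 'c' 0 → fail=2;  out {4}∪∅={4}
  n13('bc'): parent n9 fail=0; on 'c' 0 → fail=2;  out {6}∪∅={6}
  n6('add'): parent n5 fail=1; on 'd' 1→0 → fail=1;  out ∅∪{0}={0}
  n11('bbc'): parent n10 fail=9; on 'c' 9 → fail=13;  out {3}∪{6}={3,6}
  n7('addd'): parent n6 fail=1; on 'd' 1→0 → fail=1;  out ∅∪{0}={0}
  n8('addda'): parent n7 fail=1; on 'a' 1→0 → fail=4;  out {2}∪∅={2}

Run:
[0] read 'a'  n0⇒n4
[1] read 'c'  n4⇒n2 (fail-walked)
[2] read 'd'  n2⇒n1 (fail-walked)  ** P0@[2:2]
[3] read 'a'  n1⇒n4 (fail-walked)
[4] read 'b'  n4⇒n9 (fail-walked)
[5] read 'b'  n9⇒n10  ** P5@[4:5]
[6] read 'd'  n10⇒n1 (fail-walked)  ** P0@[6:6]
[7] read 'c'  n1⇒n12  ** P4@[6:7]
[8] read 'a'  n12⇒n3 (fail-walked)  ** P1@[7:8]
[9] read 'd'  n3⇒n5 (fail-walked)  ** P0@[9:9]
[10] read 'c'  n5⇒n12 (fail-walked)  ** P4@[9:10]
[11] read 'b'  n12⇒n9 (fail-walked)
[12] read 'b'  n9⇒n10  ** P5@[11:12]
[13] read 'a'  n10⇒n4 (fail-walked)
[14] read 'd'  n4⇒n5  ** P0@[14:14]
[15] read 'd'  n5⇒n6  ** P0@[15:15]
[16] read 'd'  n6⇒n7  ** P0@[16:16]
[17] read 'a'  n7⇒n8  ** P2@[13:17]
[18] read 'b'  n8⇒n9 (fail-walked)
[19] read 'c'  n9⇒n13  ** P6@[18:19]
[20] read 'b'  n13⇒n9 (fail-walked)
[21] read 'b'  n9⇒n10  ** P5@[20:21]
[22] read 'c'  n10⇒n11  ** P3@[20:22],P6@[21:22]
[23] read 'd'  n11⇒n1 (fail-walked)  ** P0@[23:23]
[24] read 'a'  n1⇒n4 (fail-walked)
[25] read 'c'  n4⇒n2 (fail-walked)
[26] read 'd'  n2⇒n1 (fail-walked)  ** P0@[26:26]
[27] read 'a'  n1⇒n4 (fail-walked)
[28] read 'd'  n4⇒n5  ** P0@[28:28]
[29] read 'b'  n5⇒n9 (fail-walked)
[30] read 'c'  n9⇒n13  ** P6@[29:30]
[31] read 'd'  n13⇒n1 (fail-walked)  ** P0@[31:31]
[32] read 'b'  n1⇒n9 (fail-walked)
[33] read 'b'  n9⇒n10  ** P5@[32:33]
[34] read 'c'  n10⇒n11  ** P3@[32:34],P6@[33:34]
[35] read 'a'  n11⇒n3 (fail-walked)  ** P1@[34:35]
[36] read 'd'  n3⇒n5 (fail-walked)  ** P0@[36:36]
[37] read 'd'  n5⇒n6  ** P0@[37:37]
[38] read 'd'  n6⇒n7  ** P0@[38:38]
[39] read 'a'  n7⇒n8  ** P2@[35:39]
[40] read 'c'  n8⇒n2 (fail-walked)
[41] read 'd'  n2⇒n1 (fail-walked)  ** P0@[41:41]
[42] read 'd'  n1⇒n1 (fail-walked)  ** P0@[42:42]
[43] read 'c'  n1⇒n12  ** P4@[42:43]
[44] read 'b'  n12⇒n9 (fail-walked)
[45] read 'c'  n9⇒n13  ** P6@[44:45]
[46] read 'd'  n13⇒n1 (fail-walked)  ** P0@[46:46]
[47] read 'b'  n1⇒n9 (fail-walked)
[48] read 'd'  n9⇒n1 (fail-walked)  ** P0@[48:48]
[49] read 'b'  n1⇒n9 (fail-walked)
[50] read 'b'  n9⇒n10  ** P5@[49:50]
[51] read 'c'  n10⇒n11  ** P3@[49:51],P6@[50:51]
[52] read 'd'  n11⇒n1 (fail-walked)  ** P0@[52:52]
[53] read 'd'  n1⇒n1 (fail-walked)  ** P0@[53:53]
[54] read 'b'  n1⇒n9 (fail-walked)
[55] read 'b'  n9⇒n10  ** P5@[54:55]

All matches (sorted): [[2,0],[5,5],[6,0],[7,4],[8,1],[9,0],[10,4],[12,5],[14,0],[15,0],[16,0],[17,2],[19,6],[21,5],[22,3],[22,6],[23,0],[26,0],[28,0],[30,6],[31,0],[33,5],[34,3],[34,6],[35,1],[36,0],[37,0],[38,0],[39,2],[41,0],[42,0],[43,4],[45,6],[46,0],[48,0],[50,5],[51,3],[51,6],[52,0],[53,0],[55,5]]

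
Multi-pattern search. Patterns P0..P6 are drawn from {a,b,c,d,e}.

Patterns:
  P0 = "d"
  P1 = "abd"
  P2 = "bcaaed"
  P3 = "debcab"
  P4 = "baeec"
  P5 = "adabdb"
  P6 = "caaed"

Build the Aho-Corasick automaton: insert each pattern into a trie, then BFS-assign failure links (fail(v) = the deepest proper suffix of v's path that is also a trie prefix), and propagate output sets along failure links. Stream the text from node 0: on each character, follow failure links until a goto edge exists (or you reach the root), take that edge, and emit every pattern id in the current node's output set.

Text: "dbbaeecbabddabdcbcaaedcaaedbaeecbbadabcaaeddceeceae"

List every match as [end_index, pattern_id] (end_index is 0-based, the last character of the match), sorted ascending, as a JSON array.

Build automaton:
Trie (insert patterns):
  0='ε' goto a→2 b→5 c→25 d→1
  1='d' goto e→11  [P0 ends]
  2='a' goto b→3 d→20
  3='ab' goto d→4
  4='abd' goto ·  [P1 ends]
  5='b' goto a→16 c→6
  6='bc' goto a→7
  7='bca' goto a→8
  8='bcaa' goto e→9
  9='bcaae' goto d→10
  10='bcaaed' goto ·  [P2 ends]
  11='de' goto b→12
  12='deb' goto c→13
  13='debc' goto a→14
  14='debca' goto b→15
  15='debcab' goto ·  [P3 ends]
  16='ba' goto e→17
  17='bae' goto e→18
  18='baee' goto c→19
  19='baeec' goto ·  [P4 ends]
  20='ad' goto a→21
  21='ada' goto b→22
  22='adab' goto d→23
  23='adabd' goto b→24
  24='adabdb' goto ·  [P5 ends]
  25='c' goto a→26
  26='ca' goto a→27
  27='caa' goto e→28
  28='caae' goto d→29
  29='caaed' goto ·  [P6 ends]

Failure links (BFS by depth):
  n1('d'): parent n0 fail=0; on 'd' 0 → fail=0;  out {0}∪∅={0}
  n2('a'): parent n0 fail=0; on 'a' 0 → fail=0;  out ∅∪∅=∅
  n5('b'): parent n0 fail=0; on 'b' 0 → fail=0;  out ∅∪∅=∅
  n25('c'): parent n0 fail=0; on 'c' 0 → fail=0;  out ∅∪∅=∅
  n3('ab'): parent n2 fail=0; on 'b' 0 → fail=5;  out ∅∪∅=∅
  n6('bc'): parent n5 fail=0; on 'c' 0 → fail=25;  out ∅∪∅=∅
  n11('de'): parent n1 fail=0; on 'e' 0 → fail=0;  out ∅∪∅=∅
  n16('ba'): parent n5 fail=0; on 'a' 0 → fail=2;  out ∅∪∅=∅
  n20('ad'): parent n2 fail=0; on 'd' 0 → fail=1;  out ∅∪{0}={0}
  n26('ca'): parent n25 fail=0; on 'a' 0 → fail=2;  out ∅∪∅=∅
  n4('abd'): parent n3 fail=5; on 'd' 5→0 → fail=1;  out {1}∪{0}={0,1}
  n7('bca'): parent n6 fail=25; on 'a' 25 → fail=26;  out ∅∪∅=∅
  n12('deb'): parent n11 fail=0; on 'b' 0 → fail=5;  out ∅∪∅=∅
  n17('bae'): parent n16 fail=2; on 'e' 2→0 → fail=0;  out ∅∪∅=∅
  n21('ada'): parent n20 fail=1; on 'a' 1→0 → fail=2;  out ∅∪∅=∅
  n27('caa'): parent n26 fail=2; on 'a' 2→0 → fail=2;  out ∅∪∅=∅
  n8('bcaa'): parent n7 fail=26; on 'a' 26 → fail=27;  out ∅∪∅=∅
  n13('debc'): parent n12 fail=5; on 'c' 5 → fail=6;  out ∅∪∅=∅
  n18('baee'): parent n17 fail=0; on 'e' 0 → fail=0;  out ∅∪∅=∅
  n22('adab'): parent n21 fail=2; on 'b' 2 → fail=3;  out ∅∪∅=∅
  n28('caae'): parent n27 fail=2; on 'e' 2→0 → fail=0;  out ∅∪∅=∅
  n9('bcaae'): parent n8 fail=27; on 'e' 27 → fail=28;  out ∅∪∅=∅
  n14('debca'): parent n13 fail=6; on 'a' 6 → fail=7;  out ∅∪∅=∅
  n19('baeec'): parent n18 fail=0; on 'c' 0 → fail=25;  out {4}∪∅={4}
  n23('adabd'): parent n22 fail=3; on 'd' 3 → fail=4;  out ∅∪{0,1}={0,1}
  n29('caaed'): parent n28 fail=0; on 'd' 0 → fail=1;  out {6}∪{0}={0,6}
  n10('bcaaed'): parent n9 fail=28; on 'd' 28 → fail=29;  out {2}∪{0,6}={0,2,6}
  n15('debcab'): parent n14 fail=7; on 'b' 7→26→2 → fail=3;  out {3}∪∅={3}
  n24('adabdb'): parent n23 fail=4; on 'b' 4→1→0 → fail=5;  out {5}∪∅={5}

Scan:
[0] read 'd'  n0⇒n1  ** P0@[0:0]
[1] read 'b'  n1⇒n5 ·f
[2] read 'b'  n5⇒n5 ·f
[3] read 'a'  n5⇒n16
[4] read 'e'  n16⇒n17
[5] read 'e'  n17⇒n18
[6] read 'c'  n18⇒n19  ** P4@[2:6]
[7] read 'b'  n19⇒n5 ·f
[8] read 'a'  n5⇒n16
[9] read 'b'  n16⇒n3 ·f
[10] read 'd'  n3⇒n4  ** P0@[10:10],P1@[8:10]
[11] read 'd'  n4⇒n1 ·f  ** P0@[11:11]
[12] read 'a'  n1⇒n2 ·f
[13] read 'b'  n2⇒n3
[14] read 'd'  n3⇒n4  ** P0@[14:14],P1@[12:14]
[15] read 'c'  n4⇒n25 ·f
[16] read 'b'  n25⇒n5 ·f
[17] read 'c'  n5⇒n6
[18] read 'a'  n6⇒n7
[19] read 'a'  n7⇒n8
[20] read 'e'  n8⇒n9
[21] read 'd'  n9⇒n10  ** P0@[21:21],P2@[16:21],P6@[17:21]
[22] read 'c'  n10⇒n25 ·f
[23] read 'a'  n25⇒n26
[24] read 'a'  n26⇒n27
[25] read 'e'  n27⇒n28
[26] read 'd'  n28⇒n29  ** P0@[26:26],P6@[22:26]
[27] read 'b'  n29⇒n5 ·f
[28] read 'a'  n5⇒n16
[29] read 'e'  n16⇒n17
[30] read 'e'  n17⇒n18
[31] read 'c'  n18⇒n19  ** P4@[27:31]
[32] read 'b'  n19⇒n5 ·f
[33] read 'b'  n5⇒n5 ·f
[34] read 'a'  n5⇒n16
[35] read 'd'  n16⇒n20 ·f  ** P0@[35:35]
[36] read 'a'  n20⇒n21
[37] read 'b'  n21⇒n22
[38] read 'c'  n22⇒n6 ·f
[39] read 'a'  n6⇒n7
[40] read 'a'  n7⇒n8
[41] read 'e'  n8⇒n9
[42] read 'd'  n9⇒n10  ** P0@[42:42],P2@[37:42],P6@[38:42]
[43] read 'd'  n10⇒n1 ·f  ** P0@[43:43]
[44] read 'c'  n1⇒n25 ·f
[45] read 'e'  n25⇒n0 ·f
[46] read 'e'  n0⇒n0
[47] read 'c'  n0⇒n25
[48] read 'e'  n25⇒n0 ·f
[49] read 'a'  n0⇒n2
[50] read 'e'  n2⇒n0 ·f

All matches (sorted): [[0,0],[6,4],[10,0],[10,1],[11,0],[14,0],[14,1],[21,0],[21,2],[21,6],[26,0],[26,6],[31,4],[35,0],[42,0],[42,2],[42,6],[43,0]]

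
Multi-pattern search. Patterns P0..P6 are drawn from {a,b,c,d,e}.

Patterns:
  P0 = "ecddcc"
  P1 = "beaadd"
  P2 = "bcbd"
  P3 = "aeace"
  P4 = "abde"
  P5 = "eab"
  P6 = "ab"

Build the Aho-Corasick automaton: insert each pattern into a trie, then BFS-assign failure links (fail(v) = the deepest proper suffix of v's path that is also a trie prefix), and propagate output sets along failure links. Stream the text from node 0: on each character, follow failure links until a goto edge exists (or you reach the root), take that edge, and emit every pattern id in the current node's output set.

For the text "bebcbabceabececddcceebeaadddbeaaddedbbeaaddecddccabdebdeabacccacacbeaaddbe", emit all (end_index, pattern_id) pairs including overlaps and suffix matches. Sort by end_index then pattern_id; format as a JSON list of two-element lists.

Construct AC machine:
Trie (insert patterns):
  n0 'ε': a→16 b→7 e→1
  n1 'e': a→24 c→2
  n2 'ec': d→3
  n3 'ecd': d→4
  n4 'ecdd': c→5
  n5 'ecddc': c→6
  n6 'ecddcc': ·  ←P0
  n7 'b': c→13 e→8
  n8 'be': a→9
  n9 'bea': a→10
  n10 'beaa': d→11
  n11 'beaad': d→12
  n12 'beaadd': ·  ←P1
  n13 'bc': b→14
  n14 'bcb': d→15
  n15 'bcbd': ·  ←P2
  n16 'a': b→21 e→17
  n17 'ae': a→18
  n18 'aea': c→19
  n19 'aeac': e→20
  n20 'aeace': ·  ←P3
  n21 'ab': d→22  ←P6
  n22 'abd': e→23
  n23 'abde': ·  ←P4
  n24 'ea': b→25
  n25 'eab': ·  ←P5

BFS fail/out derivation:
  fail(1) 'e': from fail(0)=0 chase 'e': 0 ⇒ 0;  out=∅∪out(0)=∅
  fail(7) 'b': from fail(0)=0 chase 'b': 0 ⇒ 0;  out=∅∪out(0)=∅
  fail(16) 'a': from fail(0)=0 chase 'a': 0 ⇒ 0;  out=∅∪out(0)=∅
  fail(2) 'ec': from fail(1)=0 chase 'c': 0 ⇒ 0;  out=∅∪out(0)=∅
  fail(8) 'be': from fail(7)=0 chase 'e': 0 ⇒ 1;  out=∅∪out(1)=∅
  fail(13) 'bc': from fail(7)=0 chase 'c': 0 ⇒ 0;  out=∅∪out(0)=∅
  fail(17) 'ae': from fail(16)=0 chase 'e': 0 ⇒ 1;  out=∅∪out(1)=∅
  fail(21) 'ab': from fail(16)=0 chase 'b': 0 ⇒ 7;  out={6}∪out(7)={6}
  fail(24) 'ea': from fail(1)=0 chase 'a': 0 ⇒ 16;  out=∅∪out(16)=∅
  fail(3) 'ecd': from fail(2)=0 chase 'd': 0 ⇒ 0;  out=∅∪out(0)=∅
  fail(9) 'bea': from fail(8)=1 chase 'a': 1 ⇒ 24;  out=∅∪out(24)=∅
  fail(14) 'bcb': from fail(13)=0 chase 'b': 0 ⇒ 7;  out=∅∪out(7)=∅
  fail(18) 'aea': from fail(17)=1 chase 'a': 1 ⇒ 24;  out=∅∪out(24)=∅
  fail(22) 'abd': from fail(21)=7 chase 'd': 7→0 ⇒ 0;  out=∅∪out(0)=∅
  fail(25) 'eab': from fail(24)=16 chase 'b': 16 ⇒ 21;  out={5}∪out(21)={5,6}
  fail(4) 'ecdd': from fail(3)=0 chase 'd': 0 ⇒ 0;  out=∅∪out(0)=∅
  fail(10) 'beaa': from fail(9)=24 chase 'a': 24→16→0 ⇒ 16;  out=∅∪out(16)=∅
  fail(15) 'bcbd': from fail(14)=7 chase 'd': 7→0 ⇒ 0;  out={2}∪out(0)={2}
  fail(19) 'aeac': from fail(18)=24 chase 'c': 24→16→0 ⇒ 0;  out=∅∪out(0)=∅
  fail(23) 'abde': from fail(22)=0 chase 'e': 0 ⇒ 1;  out={4}∪out(1)={4}
  fail(5) 'ecddc': from fail(4)=0 chase 'c': 0 ⇒ 0;  out=∅∪out(0)=∅
  fail(11) 'beaad': from fail(10)=16 chase 'd': 16→0 ⇒ 0;  out=∅∪out(0)=∅
  fail(20) 'aeace': from fail(19)=0 chase 'e': 0 ⇒ 1;  out={3}∪out(1)={3}
  fail(6) 'ecddcc': from fail(5)=0 chase 'c': 0 ⇒ 0;  out={0}∪out(0)={0}
  fail(12) 'beaadd': from fail(11)=0 chase 'd': 0 ⇒ 0;  out={1}∪out(0)={1}

Text stream:
pos 0 'b': at 7
pos 1 'e': at 8
pos 2 'b': at 7 (fail-walked)
pos 3 'c': at 13
pos 4 'b': at 14
pos 5 'a': at 16 (fail-walked)
pos 6 'b': at 21  → match P6@[5:6]
pos 7 'c': at 13 (fail-walked)
pos 8 'e': at 1 (fail-walked)
pos 9 'a': at 24
pos 10 'b': at 25  → match P5@[8:10],P6@[9:10]
pos 11 'e': at 8 (fail-walked)
pos 12 'c': at 2 (fail-walked)
pos 13 'e': at 1 (fail-walked)
pos 14 'c': at 2
pos 15 'd': at 3
pos 16 'd': at 4
pos 17 'c': at 5
pos 18 'c': at 6  → match P0@[13:18]
pos 19 'e': at 1 (fail-walked)
pos 20 'e': at 1 (fail-walked)
pos 21 'b': at 7 (fail-walked)
pos 22 'e': at 8
pos 23 'a': at 9
pos 24 'a': at 10
pos 25 'd': at 11
pos 26 'd': at 12  → match P1@[21:26]
pos 27 'd': at 0 (fail-walked)
pos 28 'b': at 7
pos 29 'e': at 8
pos 30 'a': at 9
pos 31 'a': at 10
pos 32 'd': at 11
pos 33 'd': at 12  → match P1@[28:33]
pos 34 'e': at 1 (fail-walked)
pos 35 'd': at 0 (fail-walked)
pos 36 'b': at 7
pos 37 'b': at 7 (fail-walked)
pos 38 'e': at 8
pos 39 'a': at 9
pos 40 'a': at 10
pos 41 'd': at 11
pos 42 'd': at 12  → match P1@[37:42]
pos 43 'e': at 1 (fail-walked)
pos 44 'c': at 2
pos 45 'd': at 3
pos 46 'd': at 4
pos 47 'c': at 5
pos 48 'c': at 6  → match P0@[43:48]
pos 49 'a': at 16 (fail-walked)
pos 50 'b': at 21  → match P6@[49:50]
pos 51 'd': at 22
pos 52 'e': at 23  → match P4@[49:52]
pos 53 'b': at 7 (fail-walked)
pos 54 'd': at 0 (fail-walked)
pos 55 'e': at 1
pos 56 'a': at 24
pos 57 'b': at 25  → match P5@[55:57],P6@[56:57]
pos 58 'a': at 16 (fail-walked)
pos 59 'c': at 0 (fail-walked)
pos 60 'c': at 0
pos 61 'c': at 0
pos 62 'a': at 16
pos 63 'c': at 0 (fail-walked)
pos 64 'a': at 16
pos 65 'c': at 0 (fail-walked)
pos 66 'b': at 7
pos 67 'e': at 8
pos 68 'a': at 9
pos 69 'a': at 10
pos 70 'd': at 11
pos 71 'd': at 12  → match P1@[66:71]
pos 72 'b': at 7 (fail-walked)
pos 73 'e': at 8

Matches: [[6,6],[10,5],[10,6],[18,0],[26,1],[33,1],[42,1],[48,0],[50,6],[52,4],[57,5],[57,6],[71,1]]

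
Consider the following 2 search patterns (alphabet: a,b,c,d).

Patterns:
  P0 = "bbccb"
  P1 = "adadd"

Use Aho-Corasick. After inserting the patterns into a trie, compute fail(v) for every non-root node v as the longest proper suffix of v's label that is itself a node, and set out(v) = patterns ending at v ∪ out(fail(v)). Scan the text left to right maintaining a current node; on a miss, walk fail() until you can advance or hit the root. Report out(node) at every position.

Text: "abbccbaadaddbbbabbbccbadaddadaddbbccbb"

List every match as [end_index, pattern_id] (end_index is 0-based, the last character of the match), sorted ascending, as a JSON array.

Build automaton:
Trie nodes:
  0='ε' goto a→6 b→1
  1='b' goto b→2
  2='bb' goto c→3
  3='bbc' goto c→4
  4='bbcc' goto b→5
  5='bbccb' goto ·  ←P0
  6='a' goto d→7
  7='ad' goto a→8
  8='ada' goto d→9
  9='adad' goto d→10
  10='adadd' goto ·  ←P1

BFS fail/out derivation:
  n1('b'): parent n0 fail=0; on 'b' 0 → fail=0;  out ∅∪∅=∅
  n6('a'): parent n0 fail=0; on 'a' 0 → fail=0;  out ∅∪∅=∅
  n2('bb'): parent n1 fail=0; on 'b' 0 → fail=1;  out ∅∪∅=∅
  n7('ad'): parent n6 fail=0; on 'd' 0 → fail=0;  out ∅∪∅=∅
  n3('bbc'): parent n2 fail=1; on 'c' 1→0 → fail=0;  out ∅∪∅=∅
  n8('ada'): parent n7 fail=0; on 'a' 0 → fail=6;  out ∅∪∅=∅
  n4('bbcc'): parent n3 fail=0; on 'c' 0 → fail=0;  out ∅∪∅=∅
  n9('adad'): parent n8 fail=6; on 'd' 6 → fail=7;  out ∅∪∅=∅
  n5('bbccb'): parent n4 fail=0; on 'b' 0 → fail=1;  out {0}∪∅={0}
  n10('adadd'): parent n9 fail=7; on 'd' 7→0 → fail=0;  out {1}∪∅={1}

Run:
pos 0 'a': at 6
pos 1 'b': at 1 ·f
pos 2 'b': at 2
pos 3 'c': at 3
pos 4 'c': at 4
pos 5 'b': at 5  ** P0@[1:5]
pos 6 'a': at 6 ·f
pos 7 'a': at 6 ·f
pos 8 'd': at 7
pos 9 'a': at 8
pos 10 'd': at 9
pos 11 'd': at 10  ** P1@[7:11]
pos 12 'b': at 1 ·f
pos 13 'b': at 2
pos 14 'b': at 2 ·f
pos 15 'a': at 6 ·f
pos 16 'b': at 1 ·f
pos 17 'b': at 2
pos 18 'b': at 2 ·f
pos 19 'c': at 3
pos 20 'c': at 4
pos 21 'b': at 5  ** P0@[17:21]
pos 22 'a': at 6 ·f
pos 23 'd': at 7
pos 24 'a': at 8
pos 25 'd': at 9
pos 26 'd': at 10  ** P1@[22:26]
pos 27 'a': at 6 ·f
pos 28 'd': at 7
pos 29 'a': at 8
pos 30 'd': at 9
pos 31 'd': at 10  ** P1@[27:31]
pos 32 'b': at 1 ·f
pos 33 'b': at 2
pos 34 'c': at 3
pos 35 'c': at 4
pos 36 'b': at 5  ** P0@[32:36]
pos 37 'b': at 2 ·f

Matches: [[5,0],[11,1],[21,0],[26,1],[31,1],[36,0]]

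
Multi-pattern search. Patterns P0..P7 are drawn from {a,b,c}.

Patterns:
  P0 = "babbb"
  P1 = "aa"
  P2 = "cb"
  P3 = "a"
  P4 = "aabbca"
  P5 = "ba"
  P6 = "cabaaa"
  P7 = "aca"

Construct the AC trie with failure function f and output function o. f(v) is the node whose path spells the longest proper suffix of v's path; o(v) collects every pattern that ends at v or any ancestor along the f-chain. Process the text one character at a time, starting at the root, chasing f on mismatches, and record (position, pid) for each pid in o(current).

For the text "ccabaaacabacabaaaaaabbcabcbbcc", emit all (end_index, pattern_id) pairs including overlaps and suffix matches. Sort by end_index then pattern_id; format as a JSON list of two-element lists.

Build automaton:
Trie nodes:
  0='ε' goto a→6 b→1 c→8
  1='b' goto a→2
  2='ba' goto b→3  ←P5
  3='bab' goto b→4
  4='babb' goto b→5
  5='babbb' goto ·  ←P0
  6='a' goto a→7 c→19  ←P3
  7='aa' goto b→10  ←P1
  8='c' goto a→14 b→9
  9='cb' goto ·  ←P2
  10='aab' goto b→11
  11='aabb' goto c→12
  12='aabbc' goto a→13
  13='aabbca' goto ·  ←P4
  14='ca' goto b→15
  15='cab' goto a→16
  16='caba' goto a→17
  17='cabaa' goto a→18
  18='cabaaa' goto ·  ←P6
  19='ac' goto a→20
  20='aca' goto ·  ←P7

Failure links (BFS by depth):
  n1('b'): parent n0 fail=0; on 'b' 0 → fail=0;  out ∅∪∅=∅
  n6('a'): parent n0 fail=0; on 'a' 0 → fail=0;  out {3}∪∅={3}
  n8('c'): parent n0 fail=0; on 'c' 0 → fail=0;  out ∅∪∅=∅
  n2('ba'): parent n1 fail=0; on 'a' 0 → fail=6;  out {5}∪{3}={3,5}
  n7('aa'): parent n6 fail=0; on 'a' 0 → fail=6;  out {1}∪{3}={1,3}
  n9('cb'): parent n8 fail=0; on 'b' 0 → fail=1;  out {2}∪∅={2}
  n14('ca'): parent n8 fail=0; on 'a' 0 → fail=6;  out ∅∪{3}={3}
  n19('ac'): parent n6 fail=0; on 'c' 0 → fail=8;  out ∅∪∅=∅
  n3('bab'): parent n2 fail=6; on 'b' 6→0 → fail=1;  out ∅∪∅=∅
  n10('aab'): parent n7 fail=6; on 'b' 6→0 → fail=1;  out ∅∪∅=∅
  n15('cab'): parent n14 fail=6; on 'b' 6→0 → fail=1;  out ∅∪∅=∅
  n20('aca'): parent n19 fail=8; on 'a' 8 → fail=14;  out {7}∪{3}={3,7}
  n4('babb'): parent n3 fail=1; on 'b' 1→0 → fail=1;  out ∅∪∅=∅
  n11('aabb'): parent n10 fail=1; on 'b' 1→0 → fail=1;  out ∅∪∅=∅
  n16('caba'): parent n15 fail=1; on 'a' 1 → fail=2;  out ∅∪{3,5}={3,5}
  n5('babbb'): parent n4 fail=1; on 'b' 1→0 → fail=1;  out {0}∪∅={0}
  n12('aabbc'): parent n11 fail=1; on 'c' 1→0 → fail=8;  out ∅∪∅=∅
  n17('cabaa'): parent n16 fail=2; on 'a' 2→6 → fail=7;  out ∅∪{1,3}={1,3}
  n13('aabbca'): parent n12 fail=8; on 'a' 8 → fail=14;  out {4}∪{3}={3,4}
  n18('cabaaa'): parent n17 fail=7; on 'a' 7→6 → fail=7;  out {6}∪{1,3}={1,3,6}

Text stream:
i=0 'c': node 0→8
i=1 'c': node 8→8 (via fail)
i=2 'a': node 8→14  → match P3@[2:2]
i=3 'b': node 14→15
i=4 'a': node 15→16  → match P3@[4:4],P5@[3:4]
i=5 'a': node 16→17  → match P1@[4:5],P3@[5:5]
i=6 'a': node 17→18  → match P1@[5:6],P3@[6:6],P6@[1:6]
i=7 'c': node 18→19 (via fail)
i=8 'a': node 19→20  → match P3@[8:8],P7@[6:8]
i=9 'b': node 20→15 (via fail)
i=10 'a': node 15→16  → match P3@[10:10],P5@[9:10]
i=11 'c': node 16→19 (via fail)
i=12 'a': node 19→20  → match P3@[12:12],P7@[10:12]
i=13 'b': node 20→15 (via fail)
i=14 'a': node 15→16  → match P3@[14:14],P5@[13:14]
i=15 'a': node 16→17  → match P1@[14:15],P3@[15:15]
i=16 'a': node 17→18  → match P1@[15:16],P3@[16:16],P6@[11:16]
i=17 'a': node 18→7 (via fail)  → match P1@[16:17],P3@[17:17]
i=18 'a': node 7→7 (via fail)  → match P1@[17:18],P3@[18:18]
i=19 'a': node 7→7 (via fail)  → match P1@[18:19],P3@[19:19]
i=20 'b': node 7→10
i=21 'b': node 10→11
i=22 'c': node 11→12
i=23 'a': node 12→13  → match P3@[23:23],P4@[18:23]
i=24 'b': node 13→15 (via fail)
i=25 'c': node 15→8 (via fail)
i=26 'b': node 8→9  → match P2@[25:26]
i=27 'b': node 9→1 (via fail)
i=28 'c': node 1→8 (via fail)
i=29 'c': node 8→8 (via fail)

All matches (sorted): [[2,3],[4,3],[4,5],[5,1],[5,3],[6,1],[6,3],[6,6],[8,3],[8,7],[10,3],[10,5],[12,3],[12,7],[14,3],[14,5],[15,1],[15,3],[16,1],[16,3],[16,6],[17,1],[17,3],[18,1],[18,3],[19,1],[19,3],[23,3],[23,4],[26,2]]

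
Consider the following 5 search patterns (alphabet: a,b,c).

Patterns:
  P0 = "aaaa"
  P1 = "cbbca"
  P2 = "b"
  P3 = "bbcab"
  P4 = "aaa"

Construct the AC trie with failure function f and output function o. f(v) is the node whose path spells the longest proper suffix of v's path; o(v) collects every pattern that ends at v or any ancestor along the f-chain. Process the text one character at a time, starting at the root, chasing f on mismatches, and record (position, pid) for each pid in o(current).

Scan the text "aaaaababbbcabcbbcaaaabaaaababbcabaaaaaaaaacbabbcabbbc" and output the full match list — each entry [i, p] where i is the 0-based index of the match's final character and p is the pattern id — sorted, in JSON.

Construct AC machine:
Trie nodes:
  n0 'ε': a→1 b→10 c→5
  n1 'a': a→2
  n2 'aa': a→3
  n3 'aaa': a→4  ←P4
  n4 'aaaa': ·  ←P0
  n5 'c': b→6
  n6 'cb': b→7
  n7 'cbb': c→8
  n8 'cbbc': a→9
  n9 'cbbca': ·  ←P1
  n10 'b': b→11  ←P2
  n11 'bb': c→12
  n12 'bbc': a→13
  n13 'bbca': b→14
  n14 'bbcab': ·  ←P3

Failure links (BFS by depth):
  n1('a'): parent n0 fail=0; on 'a' 0 → fail=0;  out ∅∪∅=∅
  n5('c'): parent n0 fail=0; on 'c' 0 → fail=0;  out ∅∪∅=∅
  n10('b'): parent n0 fail=0; on 'b' 0 → fail=0;  out {2}∪∅={2}
  n2('aa'): parent n1 fail=0; on 'a' 0 → fail=1;  out ∅∪∅=∅
  n6('cb'): parent n5 fail=0; on 'b' 0 → fail=10;  out ∅∪{2}={2}
  n11('bb'): parent n10 fail=0; on 'b' 0 → fail=10;  out ∅∪{2}={2}
  n3('aaa'): parent n2 fail=1; on 'a' 1 → fail=2;  out {4}∪∅={4}
  n7('cbb'): parent n6 fail=10; on 'b' 10 → fail=11;  out ∅∪{2}={2}
  n12('bbc'): parent n11 fail=10; on 'c' 10→0 → fail=5;  out ∅∪∅=∅
  n4('aaaa'): parent n3 fail=2; on 'a' 2 → fail=3;  out {0}∪{4}={0,4}
  n8('cbbc'): parent n7 fail=11; on 'c' 11 → fail=12;  out ∅∪∅=∅
  n13('bbca'): parent n12 fail=5; on 'a' 5→0 → fail=1;  out ∅∪∅=∅
  n9('cbbca'): parent n8 fail=12; on 'a' 12 → fail=13;  out {1}∪∅={1}
  n14('bbcab'): parent n13 fail=1; on 'b' 1→0 → fail=10;  out {3}∪{2}={2,3}

Text stream:
i=0 'a': node 0→1
i=1 'a': node 1→2
i=2 'a': node 2→3  ** P4@[0:2]
i=3 'a': node 3→4  ** P0@[0:3],P4@[1:3]
i=4 'a': node 4→4 (fail-walked)  ** P0@[1:4],P4@[2:4]
i=5 'b': node 4→10 (fail-walked)  ** P2@[5:5]
i=6 'a': node 10→1 (fail-walked)
i=7 'b': node 1→10 (fail-walked)  ** P2@[7:7]
i=8 'b': node 10→11  ** P2@[8:8]
i=9 'b': node 11→11 (fail-walked)  ** P2@[9:9]
i=10 'c': node 11→12
i=11 'a': node 12→13
i=12 'b': node 13→14  ** P2@[12:12],P3@[8:12]
i=13 'c': node 14→5 (fail-walked)
i=14 'b': node 5→6  ** P2@[14:14]
i=15 'b': node 6→7  ** P2@[15:15]
i=16 'c': node 7→8
i=17 'a': node 8→9  ** P1@[13:17]
i=18 'a': node 9→2 (fail-walked)
i=19 'a': node 2→3  ** P4@[17:19]
i=20 'a': node 3→4  ** P0@[17:20],P4@[18:20]
i=21 'b': node 4→10 (fail-walked)  ** P2@[21:21]
i=22 'a': node 10→1 (fail-walked)
i=23 'a': node 1→2
i=24 'a': node 2→3  ** P4@[22:24]
i=25 'a': node 3→4  ** P0@[22:25],P4@[23:25]
i=26 'b': node 4→10 (fail-walked)  ** P2@[26:26]
i=27 'a': node 10→1 (fail-walked)
i=28 'b': node 1→10 (fail-walked)  ** P2@[28:28]
i=29 'b': node 10→11  ** P2@[29:29]
i=30 'c': node 11→12
i=31 'a': node 12→13
i=32 'b': node 13→14  ** P2@[32:32],P3@[28:32]
i=33 'a': node 14→1 (fail-walked)
i=34 'a': node 1→2
i=35 'a': node 2→3  ** P4@[33:35]
i=36 'a': node 3→4  ** P0@[33:36],P4@[34:36]
i=37 'a': node 4→4 (fail-walked)  ** P0@[34:37],P4@[35:37]
i=38 'a': node 4→4 (fail-walked)  ** P0@[35:38],P4@[36:38]
i=39 'a': node 4→4 (fail-walked)  ** P0@[36:39],P4@[37:39]
i=40 'a': node 4→4 (fail-walked)  ** P0@[37:40],P4@[38:40]
i=41 'a': node 4→4 (fail-walked)  ** P0@[38:41],P4@[39:41]
i=42 'c': node 4→5 (fail-walked)
i=43 'b': node 5→6  ** P2@[43:43]
i=44 'a': node 6→1 (fail-walked)
i=45 'b': node 1→10 (fail-walked)  ** P2@[45:45]
i=46 'b': node 10→11  ** P2@[46:46]
i=47 'c': node 11→12
i=48 'a': node 12→13
i=49 'b': node 13→14  ** P2@[49:49],P3@[45:49]
i=50 'b': node 14→11 (fail-walked)  ** P2@[50:50]
i=51 'b': node 11→11 (fail-walked)  ** P2@[51:51]
i=52 'c': node 11→12

Result: [[2,4],[3,0],[3,4],[4,0],[4,4],[5,2],[7,2],[8,2],[9,2],[12,2],[12,3],[14,2],[15,2],[17,1],[19,4],[20,0],[20,4],[21,2],[24,4],[25,0],[25,4],[26,2],[28,2],[29,2],[32,2],[32,3],[35,4],[36,0],[36,4],[37,0],[37,4],[38,0],[38,4],[39,0],[39,4],[40,0],[40,4],[41,0],[41,4],[43,2],[45,2],[46,2],[49,2],[49,3],[50,2],[51,2]]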